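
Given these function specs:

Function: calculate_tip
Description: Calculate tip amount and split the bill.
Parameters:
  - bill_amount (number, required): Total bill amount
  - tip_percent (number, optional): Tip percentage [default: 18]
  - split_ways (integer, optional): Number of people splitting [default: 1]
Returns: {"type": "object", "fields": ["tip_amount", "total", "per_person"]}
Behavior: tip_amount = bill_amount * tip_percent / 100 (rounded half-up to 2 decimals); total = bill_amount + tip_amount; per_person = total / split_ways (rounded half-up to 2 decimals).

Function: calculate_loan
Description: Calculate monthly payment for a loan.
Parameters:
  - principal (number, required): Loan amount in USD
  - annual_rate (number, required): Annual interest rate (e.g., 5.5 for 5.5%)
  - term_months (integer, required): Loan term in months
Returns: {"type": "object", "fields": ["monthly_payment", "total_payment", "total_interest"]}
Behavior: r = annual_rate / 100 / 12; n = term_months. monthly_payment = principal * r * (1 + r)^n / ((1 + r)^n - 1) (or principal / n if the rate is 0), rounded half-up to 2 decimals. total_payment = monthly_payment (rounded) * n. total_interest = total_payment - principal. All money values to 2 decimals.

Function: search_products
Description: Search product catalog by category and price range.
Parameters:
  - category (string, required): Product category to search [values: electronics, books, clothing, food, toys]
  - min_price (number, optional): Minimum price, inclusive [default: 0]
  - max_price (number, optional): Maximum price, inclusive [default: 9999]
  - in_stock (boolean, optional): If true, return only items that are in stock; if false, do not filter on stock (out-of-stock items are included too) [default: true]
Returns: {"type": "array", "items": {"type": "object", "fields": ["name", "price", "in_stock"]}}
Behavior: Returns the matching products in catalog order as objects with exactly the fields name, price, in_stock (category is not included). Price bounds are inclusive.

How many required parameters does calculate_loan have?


Parameters of calculate_loan: principal (required), annual_rate (required), term_months (required)
Required count:
3


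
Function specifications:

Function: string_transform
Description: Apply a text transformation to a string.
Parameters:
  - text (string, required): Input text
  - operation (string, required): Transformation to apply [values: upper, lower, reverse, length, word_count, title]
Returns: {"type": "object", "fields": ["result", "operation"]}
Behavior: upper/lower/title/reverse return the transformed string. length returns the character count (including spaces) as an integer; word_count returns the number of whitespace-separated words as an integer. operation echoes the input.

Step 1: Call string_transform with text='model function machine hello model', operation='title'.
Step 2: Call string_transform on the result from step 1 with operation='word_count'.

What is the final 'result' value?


Step 1: string_transform(text='model function machine hello model', operation='title')
  -> result = 'Model Function Machine Hello Model'
Step 2: string_transform(text='Model Function Machine Hello Model', operation='word_count')
  words: Model, Function, Machine, Hello, Model -> 5
  -> result = 5
5


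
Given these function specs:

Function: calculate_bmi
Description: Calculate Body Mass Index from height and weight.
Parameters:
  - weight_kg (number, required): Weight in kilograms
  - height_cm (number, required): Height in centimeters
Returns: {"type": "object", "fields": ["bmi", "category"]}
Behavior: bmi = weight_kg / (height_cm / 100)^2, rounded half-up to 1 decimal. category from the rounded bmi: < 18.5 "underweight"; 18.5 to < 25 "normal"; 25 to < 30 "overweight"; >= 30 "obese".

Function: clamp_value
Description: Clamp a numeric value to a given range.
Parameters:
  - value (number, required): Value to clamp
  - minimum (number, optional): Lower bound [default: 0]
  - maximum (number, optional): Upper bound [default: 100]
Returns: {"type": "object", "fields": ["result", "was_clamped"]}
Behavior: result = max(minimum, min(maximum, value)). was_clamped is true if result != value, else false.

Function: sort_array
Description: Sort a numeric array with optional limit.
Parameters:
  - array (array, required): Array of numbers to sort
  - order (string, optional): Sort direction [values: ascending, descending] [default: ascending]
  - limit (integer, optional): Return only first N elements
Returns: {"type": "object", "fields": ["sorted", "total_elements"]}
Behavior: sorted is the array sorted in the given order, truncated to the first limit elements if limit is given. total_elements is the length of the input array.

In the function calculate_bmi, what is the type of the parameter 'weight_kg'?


The calculate_bmi spec declares:
  - weight_kg (number, required): Weight in kilograms
Type:
number


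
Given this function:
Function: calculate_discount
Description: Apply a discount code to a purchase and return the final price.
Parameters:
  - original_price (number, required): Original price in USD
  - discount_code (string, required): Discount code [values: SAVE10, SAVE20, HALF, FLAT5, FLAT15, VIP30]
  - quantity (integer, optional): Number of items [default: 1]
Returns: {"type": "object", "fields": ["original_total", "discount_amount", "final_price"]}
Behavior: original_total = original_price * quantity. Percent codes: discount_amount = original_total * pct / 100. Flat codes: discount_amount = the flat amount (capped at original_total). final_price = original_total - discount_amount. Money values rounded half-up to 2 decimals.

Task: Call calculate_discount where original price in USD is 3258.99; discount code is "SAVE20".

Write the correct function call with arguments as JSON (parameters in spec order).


Mapping each described value to its parameter name:
  'Original price in USD' -> original_price = 3258.99
  'Discount code' -> discount_code = "SAVE20"
calculate_discount({"original_price": 3258.99, "discount_code": "SAVE20"})


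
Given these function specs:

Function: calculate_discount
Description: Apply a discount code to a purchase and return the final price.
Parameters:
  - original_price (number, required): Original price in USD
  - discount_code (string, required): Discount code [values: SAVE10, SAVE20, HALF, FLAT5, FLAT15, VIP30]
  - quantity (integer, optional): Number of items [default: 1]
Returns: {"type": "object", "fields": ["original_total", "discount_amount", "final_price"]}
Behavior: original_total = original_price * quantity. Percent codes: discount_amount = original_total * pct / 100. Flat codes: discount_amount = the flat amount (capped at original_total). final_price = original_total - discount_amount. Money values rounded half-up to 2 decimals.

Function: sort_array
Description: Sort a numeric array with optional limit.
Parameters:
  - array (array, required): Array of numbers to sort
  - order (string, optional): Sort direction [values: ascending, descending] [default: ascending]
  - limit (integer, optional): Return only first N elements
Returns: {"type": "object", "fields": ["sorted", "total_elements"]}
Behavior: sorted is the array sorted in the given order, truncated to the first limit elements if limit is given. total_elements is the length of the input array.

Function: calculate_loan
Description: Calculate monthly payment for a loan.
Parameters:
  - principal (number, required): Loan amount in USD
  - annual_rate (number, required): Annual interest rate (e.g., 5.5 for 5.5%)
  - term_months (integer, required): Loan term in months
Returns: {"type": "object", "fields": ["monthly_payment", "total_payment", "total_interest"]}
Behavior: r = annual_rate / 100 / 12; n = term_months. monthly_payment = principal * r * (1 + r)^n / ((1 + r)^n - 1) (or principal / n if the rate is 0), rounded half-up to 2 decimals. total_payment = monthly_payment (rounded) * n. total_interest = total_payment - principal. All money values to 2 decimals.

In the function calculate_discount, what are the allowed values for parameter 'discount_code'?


The calculate_discount spec declares:
  - discount_code (string, required): Discount code [values: SAVE10, SAVE20, HALF, FLAT5, FLAT15, VIP30]
Allowed values:
SAVE10, SAVE20, HALF, FLAT5, FLAT15, VIP30


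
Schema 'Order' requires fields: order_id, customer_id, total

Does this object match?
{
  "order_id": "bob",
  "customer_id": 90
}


Checking required fields...
Missing: total
Invalid - missing required field 'total'


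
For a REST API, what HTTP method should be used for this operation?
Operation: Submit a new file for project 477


GET = read, POST = create, PUT = update/replace, DELETE = remove
This operation is a create.
POST


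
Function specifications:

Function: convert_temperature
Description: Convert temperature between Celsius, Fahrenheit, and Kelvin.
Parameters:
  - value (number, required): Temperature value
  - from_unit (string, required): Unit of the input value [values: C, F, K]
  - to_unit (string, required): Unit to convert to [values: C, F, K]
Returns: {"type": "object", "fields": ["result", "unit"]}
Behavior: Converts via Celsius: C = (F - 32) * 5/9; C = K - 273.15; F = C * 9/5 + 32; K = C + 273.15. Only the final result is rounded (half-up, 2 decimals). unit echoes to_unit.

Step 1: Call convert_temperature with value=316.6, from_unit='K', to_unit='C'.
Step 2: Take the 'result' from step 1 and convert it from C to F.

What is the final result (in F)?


Step 1: convert_temperature(value=316.6, from_unit=K, to_unit=C)
  To C: 316.6 - 273.15 = 43.45
  Target is C: 43.45
  Round to 2 decimals: 43.45
  -> result = 43.45 C
Step 2: convert_temperature(value=43.45, from_unit=C, to_unit=F)
  Input already in C: 43.45
  To F: 43.45 * 9/5 + 32 = 110.21
  Round to 2 decimals: 110.21
  -> result = 110.21 F
110.21 F


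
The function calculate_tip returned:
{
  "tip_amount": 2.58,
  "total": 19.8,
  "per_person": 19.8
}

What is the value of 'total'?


19.8


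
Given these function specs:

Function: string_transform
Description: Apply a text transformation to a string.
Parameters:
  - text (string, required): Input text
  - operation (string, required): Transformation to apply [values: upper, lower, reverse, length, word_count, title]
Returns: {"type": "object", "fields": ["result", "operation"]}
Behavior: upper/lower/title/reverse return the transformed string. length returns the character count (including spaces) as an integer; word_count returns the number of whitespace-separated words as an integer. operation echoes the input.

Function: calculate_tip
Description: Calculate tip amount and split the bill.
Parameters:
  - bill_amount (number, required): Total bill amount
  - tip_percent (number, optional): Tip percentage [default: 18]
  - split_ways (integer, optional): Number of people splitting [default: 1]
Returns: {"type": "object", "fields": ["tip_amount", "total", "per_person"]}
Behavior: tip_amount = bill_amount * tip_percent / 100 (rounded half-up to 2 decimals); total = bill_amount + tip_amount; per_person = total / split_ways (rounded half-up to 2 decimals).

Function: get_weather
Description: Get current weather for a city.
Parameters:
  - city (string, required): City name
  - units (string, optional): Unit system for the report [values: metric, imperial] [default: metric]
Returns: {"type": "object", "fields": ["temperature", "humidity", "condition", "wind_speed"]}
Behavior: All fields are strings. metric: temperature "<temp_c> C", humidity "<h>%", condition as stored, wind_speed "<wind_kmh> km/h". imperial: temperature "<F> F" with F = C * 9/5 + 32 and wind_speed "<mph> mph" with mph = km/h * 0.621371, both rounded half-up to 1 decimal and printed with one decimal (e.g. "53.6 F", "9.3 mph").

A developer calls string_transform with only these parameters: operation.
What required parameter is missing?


Required parameters: text, operation
Provided: operation
Missing: text
text


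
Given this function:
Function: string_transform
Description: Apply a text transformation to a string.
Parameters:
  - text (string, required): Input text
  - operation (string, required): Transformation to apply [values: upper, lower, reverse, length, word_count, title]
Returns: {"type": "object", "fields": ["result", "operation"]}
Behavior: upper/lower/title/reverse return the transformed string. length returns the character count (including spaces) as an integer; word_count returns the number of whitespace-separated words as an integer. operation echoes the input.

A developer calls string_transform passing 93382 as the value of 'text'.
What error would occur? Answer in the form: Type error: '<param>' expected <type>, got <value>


Spec: 'text' is declared as string; 93382 is an integer.
Type error: 'text' expected string, got 93382


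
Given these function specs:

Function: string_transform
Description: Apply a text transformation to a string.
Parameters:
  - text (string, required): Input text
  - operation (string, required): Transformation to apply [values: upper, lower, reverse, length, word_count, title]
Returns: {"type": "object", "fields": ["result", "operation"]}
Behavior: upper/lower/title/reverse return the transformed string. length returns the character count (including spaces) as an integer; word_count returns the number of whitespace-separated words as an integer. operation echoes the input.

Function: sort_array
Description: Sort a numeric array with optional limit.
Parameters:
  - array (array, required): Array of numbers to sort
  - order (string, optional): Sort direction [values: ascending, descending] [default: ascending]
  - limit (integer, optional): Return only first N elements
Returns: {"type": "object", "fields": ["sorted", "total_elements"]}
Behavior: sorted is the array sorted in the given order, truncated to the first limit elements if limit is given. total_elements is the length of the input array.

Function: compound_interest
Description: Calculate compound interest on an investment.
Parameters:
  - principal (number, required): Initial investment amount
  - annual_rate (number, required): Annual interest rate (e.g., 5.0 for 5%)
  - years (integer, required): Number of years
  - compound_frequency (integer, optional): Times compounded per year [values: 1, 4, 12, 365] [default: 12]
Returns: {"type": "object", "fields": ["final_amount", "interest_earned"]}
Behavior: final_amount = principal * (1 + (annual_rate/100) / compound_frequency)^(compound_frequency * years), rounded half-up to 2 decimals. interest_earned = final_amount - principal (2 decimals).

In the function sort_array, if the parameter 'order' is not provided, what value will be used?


The sort_array spec declares:
  - order (string, optional): Sort direction [values: ascending, descending] [default: ascending]
Default:
ascending


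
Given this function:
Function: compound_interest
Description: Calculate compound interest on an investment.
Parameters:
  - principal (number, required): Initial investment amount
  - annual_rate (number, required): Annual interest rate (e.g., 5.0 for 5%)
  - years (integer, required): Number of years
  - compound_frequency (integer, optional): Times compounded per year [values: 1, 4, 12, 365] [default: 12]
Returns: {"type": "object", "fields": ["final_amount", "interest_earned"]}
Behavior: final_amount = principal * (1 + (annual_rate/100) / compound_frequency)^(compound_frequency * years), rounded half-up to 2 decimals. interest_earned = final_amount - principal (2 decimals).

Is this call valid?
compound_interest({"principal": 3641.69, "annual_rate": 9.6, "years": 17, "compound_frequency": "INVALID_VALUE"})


Checking parameter values...
Parameter 'compound_frequency' has value 'INVALID_VALUE' not in allowed: 1, 4, 12, 365
Invalid - 'compound_frequency' must be one of 1, 4, 12, 365


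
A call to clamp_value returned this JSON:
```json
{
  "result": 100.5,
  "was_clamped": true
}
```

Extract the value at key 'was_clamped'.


true


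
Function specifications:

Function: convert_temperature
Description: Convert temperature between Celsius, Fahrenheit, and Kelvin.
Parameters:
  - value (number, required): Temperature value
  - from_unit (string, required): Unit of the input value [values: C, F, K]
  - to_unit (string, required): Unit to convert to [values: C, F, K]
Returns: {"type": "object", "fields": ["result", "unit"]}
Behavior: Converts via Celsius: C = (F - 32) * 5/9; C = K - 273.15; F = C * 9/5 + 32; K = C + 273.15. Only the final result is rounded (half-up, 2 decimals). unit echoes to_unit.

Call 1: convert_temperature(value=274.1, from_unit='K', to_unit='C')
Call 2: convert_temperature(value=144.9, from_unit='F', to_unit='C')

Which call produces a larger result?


Call 1:
  To C: 274.1 - 273.15 = 0.95
  Target is C: 0.95
  Round to 2 decimals: 0.95
  -> 0.95 C
Call 2:
  To C: (144.9 - 32) * 5/9 = 62.722222
  Target is C: 62.722222
  Round to 2 decimals: 62.72
  -> 62.72 C
Call 2 (62.72 C)


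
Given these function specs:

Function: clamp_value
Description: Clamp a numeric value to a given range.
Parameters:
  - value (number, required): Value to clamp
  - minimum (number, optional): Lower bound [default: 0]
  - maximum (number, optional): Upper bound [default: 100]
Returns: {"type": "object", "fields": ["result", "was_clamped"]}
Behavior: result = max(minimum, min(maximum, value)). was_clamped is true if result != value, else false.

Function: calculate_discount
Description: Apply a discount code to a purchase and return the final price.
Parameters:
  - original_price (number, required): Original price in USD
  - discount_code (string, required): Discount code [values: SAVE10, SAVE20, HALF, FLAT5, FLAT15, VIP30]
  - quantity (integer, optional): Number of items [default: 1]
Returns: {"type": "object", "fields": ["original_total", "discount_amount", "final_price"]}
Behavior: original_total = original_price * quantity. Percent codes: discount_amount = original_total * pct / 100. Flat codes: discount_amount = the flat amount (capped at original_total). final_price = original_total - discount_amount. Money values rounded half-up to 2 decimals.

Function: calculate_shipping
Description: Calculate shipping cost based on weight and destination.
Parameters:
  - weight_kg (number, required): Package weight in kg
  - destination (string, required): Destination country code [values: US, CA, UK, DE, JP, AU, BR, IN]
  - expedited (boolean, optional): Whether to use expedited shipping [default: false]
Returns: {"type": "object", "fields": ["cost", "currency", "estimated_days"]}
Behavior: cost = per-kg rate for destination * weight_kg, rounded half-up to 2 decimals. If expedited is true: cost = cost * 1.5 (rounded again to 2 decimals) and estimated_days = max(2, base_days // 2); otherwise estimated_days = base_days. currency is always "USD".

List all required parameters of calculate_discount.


Parameters of calculate_discount and their required/optional flag:
  original_price: required
  discount_code: required
  quantity: optional
discount_code, original_price


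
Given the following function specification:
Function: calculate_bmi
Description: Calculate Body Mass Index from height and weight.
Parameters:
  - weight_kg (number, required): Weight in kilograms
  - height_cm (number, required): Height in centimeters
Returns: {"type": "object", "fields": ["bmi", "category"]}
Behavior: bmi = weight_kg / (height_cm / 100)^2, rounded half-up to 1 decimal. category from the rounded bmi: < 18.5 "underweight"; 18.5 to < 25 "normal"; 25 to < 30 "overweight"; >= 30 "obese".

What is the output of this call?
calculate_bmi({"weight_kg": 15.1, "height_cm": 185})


height_m = 185 / 100 = 1.85
bmi = 15.1 / 1.85^2 = 15.1 / 3.4225 = 4.41198 -> 4.4
4.4 < 18.5 -> underweight
Output:
{"bmi": 4.4, "category": "underweight"}


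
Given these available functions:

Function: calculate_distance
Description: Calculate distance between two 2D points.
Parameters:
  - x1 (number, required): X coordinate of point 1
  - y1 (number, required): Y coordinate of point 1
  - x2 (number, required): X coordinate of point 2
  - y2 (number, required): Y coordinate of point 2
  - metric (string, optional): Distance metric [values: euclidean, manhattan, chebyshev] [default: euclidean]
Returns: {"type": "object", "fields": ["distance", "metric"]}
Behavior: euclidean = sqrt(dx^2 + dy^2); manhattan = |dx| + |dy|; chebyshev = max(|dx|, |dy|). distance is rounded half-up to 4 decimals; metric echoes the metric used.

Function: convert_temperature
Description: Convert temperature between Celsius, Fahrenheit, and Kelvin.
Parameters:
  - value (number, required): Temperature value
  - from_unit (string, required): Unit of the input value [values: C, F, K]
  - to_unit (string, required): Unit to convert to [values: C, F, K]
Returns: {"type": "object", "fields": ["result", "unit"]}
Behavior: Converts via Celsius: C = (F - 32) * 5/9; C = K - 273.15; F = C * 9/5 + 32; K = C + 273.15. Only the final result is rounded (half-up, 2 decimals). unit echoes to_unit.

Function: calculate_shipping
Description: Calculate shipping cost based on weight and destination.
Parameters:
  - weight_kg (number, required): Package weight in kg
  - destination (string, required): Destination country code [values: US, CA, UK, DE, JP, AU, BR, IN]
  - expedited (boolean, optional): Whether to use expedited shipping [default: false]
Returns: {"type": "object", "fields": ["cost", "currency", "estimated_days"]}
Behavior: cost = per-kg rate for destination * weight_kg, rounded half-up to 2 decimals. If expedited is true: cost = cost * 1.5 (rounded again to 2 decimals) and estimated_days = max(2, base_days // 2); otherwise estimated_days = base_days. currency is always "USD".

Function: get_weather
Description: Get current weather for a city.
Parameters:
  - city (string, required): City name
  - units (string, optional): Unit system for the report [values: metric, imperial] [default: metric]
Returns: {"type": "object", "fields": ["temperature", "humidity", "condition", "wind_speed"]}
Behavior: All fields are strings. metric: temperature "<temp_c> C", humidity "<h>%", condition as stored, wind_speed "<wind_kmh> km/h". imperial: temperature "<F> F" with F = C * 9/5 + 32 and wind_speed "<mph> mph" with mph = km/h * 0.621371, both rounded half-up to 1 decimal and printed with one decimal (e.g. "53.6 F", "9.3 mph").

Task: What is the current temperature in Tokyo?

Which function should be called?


The task needs a function whose description is: Get current weather for a city.
get_weather


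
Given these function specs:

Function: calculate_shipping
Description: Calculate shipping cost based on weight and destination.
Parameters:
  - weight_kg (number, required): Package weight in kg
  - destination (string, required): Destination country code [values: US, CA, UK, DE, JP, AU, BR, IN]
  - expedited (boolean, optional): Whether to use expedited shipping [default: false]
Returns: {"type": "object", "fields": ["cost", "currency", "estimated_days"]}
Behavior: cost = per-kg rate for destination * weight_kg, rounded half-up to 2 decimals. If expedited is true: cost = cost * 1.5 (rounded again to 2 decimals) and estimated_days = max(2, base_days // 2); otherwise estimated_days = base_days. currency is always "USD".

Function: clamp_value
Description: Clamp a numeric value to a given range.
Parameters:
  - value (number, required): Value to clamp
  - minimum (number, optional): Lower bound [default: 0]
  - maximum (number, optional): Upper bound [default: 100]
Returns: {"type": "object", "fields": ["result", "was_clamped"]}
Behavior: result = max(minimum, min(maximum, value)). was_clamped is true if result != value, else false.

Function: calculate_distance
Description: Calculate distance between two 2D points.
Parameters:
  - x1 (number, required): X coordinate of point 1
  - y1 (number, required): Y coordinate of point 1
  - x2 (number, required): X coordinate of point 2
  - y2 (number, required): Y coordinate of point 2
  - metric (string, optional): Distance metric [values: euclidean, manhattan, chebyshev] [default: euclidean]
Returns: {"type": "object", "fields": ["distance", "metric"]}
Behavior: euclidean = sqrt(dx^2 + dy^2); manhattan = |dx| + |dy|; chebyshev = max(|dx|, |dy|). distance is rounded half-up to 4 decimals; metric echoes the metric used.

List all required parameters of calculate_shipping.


Parameters of calculate_shipping and their required/optional flag:
  weight_kg: required
  destination: required
  expedited: optional
destination, weight_kg


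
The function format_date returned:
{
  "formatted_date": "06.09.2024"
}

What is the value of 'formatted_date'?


06.09.2024


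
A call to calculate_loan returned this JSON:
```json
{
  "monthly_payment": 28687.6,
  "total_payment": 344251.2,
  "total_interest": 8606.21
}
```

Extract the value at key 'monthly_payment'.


28687.6


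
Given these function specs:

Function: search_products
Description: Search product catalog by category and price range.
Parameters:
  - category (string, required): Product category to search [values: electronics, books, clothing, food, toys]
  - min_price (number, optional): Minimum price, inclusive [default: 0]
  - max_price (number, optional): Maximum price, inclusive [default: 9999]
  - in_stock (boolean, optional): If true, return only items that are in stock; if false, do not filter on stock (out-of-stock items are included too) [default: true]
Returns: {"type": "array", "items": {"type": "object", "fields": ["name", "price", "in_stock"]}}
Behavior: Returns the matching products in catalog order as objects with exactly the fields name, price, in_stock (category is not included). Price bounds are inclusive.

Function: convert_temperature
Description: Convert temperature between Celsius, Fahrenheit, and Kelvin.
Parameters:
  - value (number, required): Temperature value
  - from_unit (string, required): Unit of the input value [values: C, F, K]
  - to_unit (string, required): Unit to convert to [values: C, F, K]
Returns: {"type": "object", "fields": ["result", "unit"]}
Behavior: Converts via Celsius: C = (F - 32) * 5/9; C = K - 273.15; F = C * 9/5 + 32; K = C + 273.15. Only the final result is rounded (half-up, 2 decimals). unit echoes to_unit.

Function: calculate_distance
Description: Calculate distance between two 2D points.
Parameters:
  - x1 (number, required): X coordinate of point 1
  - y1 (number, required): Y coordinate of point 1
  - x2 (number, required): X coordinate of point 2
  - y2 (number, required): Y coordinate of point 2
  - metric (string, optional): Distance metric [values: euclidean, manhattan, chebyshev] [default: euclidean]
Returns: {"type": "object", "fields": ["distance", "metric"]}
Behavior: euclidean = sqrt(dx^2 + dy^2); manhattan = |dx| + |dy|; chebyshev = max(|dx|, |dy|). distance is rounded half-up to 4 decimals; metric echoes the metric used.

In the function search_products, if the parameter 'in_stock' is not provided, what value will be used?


The search_products spec declares:
  - in_stock (boolean, optional): If true, return only items that are in stock; if false, do not filter on stock (out-of-stock items are included too) [default: true]
Default:
true


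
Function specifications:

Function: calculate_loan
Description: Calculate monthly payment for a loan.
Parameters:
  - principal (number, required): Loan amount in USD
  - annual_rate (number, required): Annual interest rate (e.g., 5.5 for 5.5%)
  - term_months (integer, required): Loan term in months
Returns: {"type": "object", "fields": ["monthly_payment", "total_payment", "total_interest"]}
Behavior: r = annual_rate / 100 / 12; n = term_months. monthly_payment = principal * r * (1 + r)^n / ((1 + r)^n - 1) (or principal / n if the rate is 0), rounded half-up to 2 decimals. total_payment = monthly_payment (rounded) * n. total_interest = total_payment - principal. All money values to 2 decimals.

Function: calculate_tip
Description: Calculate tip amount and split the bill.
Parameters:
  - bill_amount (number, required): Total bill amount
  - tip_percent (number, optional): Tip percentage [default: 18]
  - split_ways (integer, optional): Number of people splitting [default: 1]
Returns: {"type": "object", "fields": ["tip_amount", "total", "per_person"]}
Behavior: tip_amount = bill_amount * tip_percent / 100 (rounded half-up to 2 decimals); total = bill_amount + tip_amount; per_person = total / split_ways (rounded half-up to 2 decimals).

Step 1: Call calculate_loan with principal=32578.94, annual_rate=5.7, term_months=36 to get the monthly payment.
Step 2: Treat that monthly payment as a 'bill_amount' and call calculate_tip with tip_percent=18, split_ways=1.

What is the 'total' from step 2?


Step 1: calculate_loan(principal=32578.94, annual_rate=5.7, term_months=36)
  r = 5.7 / 100 / 12 = 0.00475 (keep full precision)
  (1 + r)^36 = 1.1860105
  monthly_payment = 32578.94 * 0.00475 * 1.1860105 / (1.1860105 - 1) = 986.692045 -> 986.69
  total_payment = 986.69 * 36 = 35520.84
  total_interest = 35520.84 - 32578.94 = 2941.90
  -> monthly_payment = 986.69
Step 2: calculate_tip(bill_amount=986.69, tip_percent=18, split_ways=1)
  tip_amount = 986.69 * 18/100 = 177.6042 -> 177.60
  total = 986.69 + 177.60 = 1164.29
  per_person = 1164.29 / 1 = 1164.29 -> 1164.29
  -> total = 1164.29
$1164.29


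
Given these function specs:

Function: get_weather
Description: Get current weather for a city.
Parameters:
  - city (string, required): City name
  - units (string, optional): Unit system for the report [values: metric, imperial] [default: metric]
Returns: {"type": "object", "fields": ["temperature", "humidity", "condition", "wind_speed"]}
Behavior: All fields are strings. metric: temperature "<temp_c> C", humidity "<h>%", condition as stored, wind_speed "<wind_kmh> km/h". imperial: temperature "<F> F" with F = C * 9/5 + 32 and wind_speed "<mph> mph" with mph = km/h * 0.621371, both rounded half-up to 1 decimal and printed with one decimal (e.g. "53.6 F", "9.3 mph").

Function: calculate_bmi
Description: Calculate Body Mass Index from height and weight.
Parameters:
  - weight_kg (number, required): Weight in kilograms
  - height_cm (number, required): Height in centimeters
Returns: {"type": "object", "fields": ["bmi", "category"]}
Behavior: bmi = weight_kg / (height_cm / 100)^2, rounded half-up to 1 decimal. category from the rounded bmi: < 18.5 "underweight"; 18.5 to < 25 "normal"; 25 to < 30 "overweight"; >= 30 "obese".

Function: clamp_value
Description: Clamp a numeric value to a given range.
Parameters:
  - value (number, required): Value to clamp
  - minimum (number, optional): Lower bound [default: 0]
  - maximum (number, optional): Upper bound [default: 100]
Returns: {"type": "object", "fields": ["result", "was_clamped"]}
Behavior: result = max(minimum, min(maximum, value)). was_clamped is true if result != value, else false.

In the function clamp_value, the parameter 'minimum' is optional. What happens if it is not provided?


The clamp_value spec declares:
  - minimum (number, optional): Lower bound [default: 0]
It defaults to 0


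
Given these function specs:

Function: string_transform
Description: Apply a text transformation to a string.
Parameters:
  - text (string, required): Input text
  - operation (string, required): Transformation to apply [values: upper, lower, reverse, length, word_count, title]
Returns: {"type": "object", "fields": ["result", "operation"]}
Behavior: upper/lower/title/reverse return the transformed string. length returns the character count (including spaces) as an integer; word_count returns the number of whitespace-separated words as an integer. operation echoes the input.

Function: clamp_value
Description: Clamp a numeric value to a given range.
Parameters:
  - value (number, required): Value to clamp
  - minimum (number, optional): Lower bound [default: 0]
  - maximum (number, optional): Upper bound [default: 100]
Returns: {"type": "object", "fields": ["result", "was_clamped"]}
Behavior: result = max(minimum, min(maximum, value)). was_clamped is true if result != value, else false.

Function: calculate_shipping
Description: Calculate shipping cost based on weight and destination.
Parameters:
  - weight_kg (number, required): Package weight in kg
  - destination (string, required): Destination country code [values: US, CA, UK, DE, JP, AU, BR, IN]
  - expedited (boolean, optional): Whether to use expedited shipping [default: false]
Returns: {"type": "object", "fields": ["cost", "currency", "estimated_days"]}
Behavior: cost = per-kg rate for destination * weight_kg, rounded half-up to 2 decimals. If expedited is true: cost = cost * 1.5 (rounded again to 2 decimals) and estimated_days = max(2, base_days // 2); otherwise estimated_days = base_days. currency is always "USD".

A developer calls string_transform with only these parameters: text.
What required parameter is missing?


Required parameters: text, operation
Provided: text
Missing: operation
operation


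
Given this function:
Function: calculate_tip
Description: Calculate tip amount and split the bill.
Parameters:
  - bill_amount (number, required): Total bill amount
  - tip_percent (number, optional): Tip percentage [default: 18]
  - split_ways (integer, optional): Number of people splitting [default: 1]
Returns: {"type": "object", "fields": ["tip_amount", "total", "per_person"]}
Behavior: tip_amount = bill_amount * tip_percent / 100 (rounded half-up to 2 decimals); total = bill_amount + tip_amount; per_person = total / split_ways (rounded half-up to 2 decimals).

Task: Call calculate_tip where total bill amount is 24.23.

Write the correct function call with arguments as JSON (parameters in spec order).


Mapping each described value to its parameter name:
  'Total bill amount' -> bill_amount = 24.23
calculate_tip({"bill_amount": 24.23})


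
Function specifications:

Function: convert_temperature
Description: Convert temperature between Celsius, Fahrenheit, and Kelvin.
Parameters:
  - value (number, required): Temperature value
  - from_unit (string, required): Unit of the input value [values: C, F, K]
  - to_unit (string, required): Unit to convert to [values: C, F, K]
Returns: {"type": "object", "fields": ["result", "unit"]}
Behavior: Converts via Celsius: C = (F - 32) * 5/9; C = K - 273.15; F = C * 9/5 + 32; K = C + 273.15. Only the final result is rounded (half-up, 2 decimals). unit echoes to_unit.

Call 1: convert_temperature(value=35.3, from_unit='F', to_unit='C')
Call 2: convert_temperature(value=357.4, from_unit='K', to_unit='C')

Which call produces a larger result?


Call 1:
  To C: (35.3 - 32) * 5/9 = 1.833333
  Target is C: 1.833333
  Round to 2 decimals: 1.83
  -> 1.83 C
Call 2:
  To C: 357.4 - 273.15 = 84.25
  Target is C: 84.25
  Round to 2 decimals: 84.25
  -> 84.25 C
Call 2 (84.25 C)


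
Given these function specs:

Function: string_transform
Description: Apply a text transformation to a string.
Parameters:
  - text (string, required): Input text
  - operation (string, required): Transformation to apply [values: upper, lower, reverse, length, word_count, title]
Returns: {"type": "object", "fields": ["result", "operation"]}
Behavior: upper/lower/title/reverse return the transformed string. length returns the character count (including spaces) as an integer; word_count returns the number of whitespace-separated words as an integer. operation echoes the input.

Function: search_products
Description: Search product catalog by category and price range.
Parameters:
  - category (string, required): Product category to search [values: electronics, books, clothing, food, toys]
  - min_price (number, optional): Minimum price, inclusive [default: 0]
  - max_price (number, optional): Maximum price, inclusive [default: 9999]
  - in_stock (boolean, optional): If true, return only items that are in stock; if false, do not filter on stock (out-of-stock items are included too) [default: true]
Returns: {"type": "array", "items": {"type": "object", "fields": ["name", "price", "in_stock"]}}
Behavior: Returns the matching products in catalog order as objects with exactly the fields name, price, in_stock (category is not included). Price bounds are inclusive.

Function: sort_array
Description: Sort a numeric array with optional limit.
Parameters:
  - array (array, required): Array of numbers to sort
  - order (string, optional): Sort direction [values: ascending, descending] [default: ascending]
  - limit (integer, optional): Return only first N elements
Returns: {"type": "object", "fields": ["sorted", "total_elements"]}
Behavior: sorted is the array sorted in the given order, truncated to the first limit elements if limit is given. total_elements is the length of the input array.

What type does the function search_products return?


The search_products spec declares Returns: {"type": "array", "items": {"type": "object", "fields": ["name", "price", "in_stock"]}}
Type:
array


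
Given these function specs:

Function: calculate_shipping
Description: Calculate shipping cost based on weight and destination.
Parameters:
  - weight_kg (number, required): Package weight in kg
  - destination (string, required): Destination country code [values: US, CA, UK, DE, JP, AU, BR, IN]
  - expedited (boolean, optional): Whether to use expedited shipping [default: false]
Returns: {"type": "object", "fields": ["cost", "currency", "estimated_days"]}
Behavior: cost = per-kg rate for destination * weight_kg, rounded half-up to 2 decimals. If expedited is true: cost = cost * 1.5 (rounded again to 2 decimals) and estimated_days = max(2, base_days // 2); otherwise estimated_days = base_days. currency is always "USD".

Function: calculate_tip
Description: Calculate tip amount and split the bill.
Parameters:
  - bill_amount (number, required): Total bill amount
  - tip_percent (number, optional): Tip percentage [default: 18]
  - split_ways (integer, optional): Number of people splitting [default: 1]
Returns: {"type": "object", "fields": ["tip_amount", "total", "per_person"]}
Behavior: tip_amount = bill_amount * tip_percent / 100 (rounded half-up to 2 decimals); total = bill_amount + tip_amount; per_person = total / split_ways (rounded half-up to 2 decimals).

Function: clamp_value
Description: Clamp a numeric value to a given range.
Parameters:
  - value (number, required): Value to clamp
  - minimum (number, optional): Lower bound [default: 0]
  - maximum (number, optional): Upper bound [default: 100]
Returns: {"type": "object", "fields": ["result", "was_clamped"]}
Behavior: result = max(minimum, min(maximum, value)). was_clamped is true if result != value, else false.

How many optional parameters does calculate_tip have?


Parameters of calculate_tip: bill_amount (required), tip_percent (optional), split_ways (optional)
Optional count:
2


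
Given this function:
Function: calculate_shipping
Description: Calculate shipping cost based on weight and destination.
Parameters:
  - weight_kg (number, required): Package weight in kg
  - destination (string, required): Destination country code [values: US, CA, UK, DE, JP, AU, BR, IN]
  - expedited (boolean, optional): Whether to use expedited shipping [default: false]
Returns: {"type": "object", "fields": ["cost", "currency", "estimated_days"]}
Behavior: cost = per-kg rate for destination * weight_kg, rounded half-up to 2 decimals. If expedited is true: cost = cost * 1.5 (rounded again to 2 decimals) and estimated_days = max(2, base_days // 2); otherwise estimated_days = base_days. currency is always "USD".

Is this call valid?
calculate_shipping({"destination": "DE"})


Checking required parameters...
Missing required parameter: weight_kg
Invalid - missing required parameter 'weight_kg'


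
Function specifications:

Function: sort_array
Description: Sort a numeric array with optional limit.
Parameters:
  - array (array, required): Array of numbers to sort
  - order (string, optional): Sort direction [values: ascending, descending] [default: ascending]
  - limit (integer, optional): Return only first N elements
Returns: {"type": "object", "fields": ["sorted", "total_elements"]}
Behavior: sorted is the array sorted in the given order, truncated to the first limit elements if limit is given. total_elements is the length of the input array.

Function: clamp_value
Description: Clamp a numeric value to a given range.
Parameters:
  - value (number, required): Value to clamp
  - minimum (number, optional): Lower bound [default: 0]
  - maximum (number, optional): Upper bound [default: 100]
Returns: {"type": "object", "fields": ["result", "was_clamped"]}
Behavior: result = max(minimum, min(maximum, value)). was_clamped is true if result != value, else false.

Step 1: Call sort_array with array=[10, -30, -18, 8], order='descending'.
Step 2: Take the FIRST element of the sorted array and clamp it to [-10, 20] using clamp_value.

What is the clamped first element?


Step 1: sort_array(order=descending)
  sorted: [10, 8, -18, -30]
  -> first element = 10
Step 2: clamp_value(value=10, minimum=-10, maximum=20)
  result = max(-10, min(20, 10)) = max(-10, 10) = 10
  was_clamped = (10 != 10) = false
  -> result = 10
10
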